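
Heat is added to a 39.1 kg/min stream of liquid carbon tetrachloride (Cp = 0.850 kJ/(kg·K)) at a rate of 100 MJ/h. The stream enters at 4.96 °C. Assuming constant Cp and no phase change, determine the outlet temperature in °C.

Q = 100 MJ/h = 1666.7 kJ/min
ΔT = Q/(ṁ·Cp) = 1666.7/(39.1×0.850) = 50.148 K
T_out = 4.96 + 50.148 = 55.108 °C

T_out = 55.1 °C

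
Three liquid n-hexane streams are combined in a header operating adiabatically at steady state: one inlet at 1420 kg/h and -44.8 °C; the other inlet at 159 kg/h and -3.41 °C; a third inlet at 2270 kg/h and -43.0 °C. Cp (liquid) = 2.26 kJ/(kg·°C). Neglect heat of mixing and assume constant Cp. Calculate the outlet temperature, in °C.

T_out = -42.0 °C

No heat crosses the boundary, so H_out = H_in.
Σ ṁᵢCp,ᵢTᵢ = 1420×2.26×-44.8 + 159×2.26×-3.41 + 2270×2.26×-43.0 = -365600
Σ ṁᵢCp,ᵢ = 1420×2.26 + 159×2.26 + 2270×2.26 = 8698.7
T_out = -365600 / 8698.7 = -42.029 °C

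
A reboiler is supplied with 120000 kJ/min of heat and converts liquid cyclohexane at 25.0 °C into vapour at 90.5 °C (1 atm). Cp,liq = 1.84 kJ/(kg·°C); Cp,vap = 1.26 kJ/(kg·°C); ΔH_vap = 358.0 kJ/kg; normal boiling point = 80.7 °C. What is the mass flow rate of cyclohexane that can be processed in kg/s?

ṁ = 4.23 kg/s

Δh = 1.84×(80.7−25.0) + 358.0 + 1.26×(90.5−80.7) = 472.84 kJ/kg
Q = 120000 kJ/min = 2000 kJ/s = 2000 kJ/s
ṁ = Q/Δh = 2000 / 472.84 = 4.2298 kg/s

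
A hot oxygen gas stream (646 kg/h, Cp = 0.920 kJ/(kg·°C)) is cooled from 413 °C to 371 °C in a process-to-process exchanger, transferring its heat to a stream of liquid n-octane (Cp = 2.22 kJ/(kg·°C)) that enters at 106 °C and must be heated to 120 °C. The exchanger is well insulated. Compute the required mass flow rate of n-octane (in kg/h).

Heat released by hot stream: Q = 646 × 0.920 × (413 − 371) = 24961 kJ/h
Energy balance on cold side (adiabatic exchanger): Q = ṁ_c·Cp_c·(T_c,out − T_c,in)
ṁ_c = 24961 / [2.22 × (120 − 106)] = 803.14 kg/h

ṁ_c = 803 kg/h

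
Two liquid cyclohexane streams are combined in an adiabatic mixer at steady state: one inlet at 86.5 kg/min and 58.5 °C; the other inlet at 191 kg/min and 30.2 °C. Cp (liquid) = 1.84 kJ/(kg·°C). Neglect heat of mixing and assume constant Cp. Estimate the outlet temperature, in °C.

T_out = 39.0 °C

Energy balance with Q = 0: Σ ṁᵢCp,ᵢ(T_out − Tᵢ) = 0
T_out = Σ ṁᵢCp,ᵢTᵢ / Σ ṁᵢCp,ᵢ
      = 19924 / 510.6 = 39.021 °C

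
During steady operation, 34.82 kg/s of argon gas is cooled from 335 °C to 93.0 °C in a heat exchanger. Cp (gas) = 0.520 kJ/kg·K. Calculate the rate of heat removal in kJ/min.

Q_c = 263000 kJ/min

Q = ṁ·Cp·ΔT = 34.82 × 0.520 × (93.0 − 335) = -4381.7 kJ/s
Cooling duty = 262900 kJ/min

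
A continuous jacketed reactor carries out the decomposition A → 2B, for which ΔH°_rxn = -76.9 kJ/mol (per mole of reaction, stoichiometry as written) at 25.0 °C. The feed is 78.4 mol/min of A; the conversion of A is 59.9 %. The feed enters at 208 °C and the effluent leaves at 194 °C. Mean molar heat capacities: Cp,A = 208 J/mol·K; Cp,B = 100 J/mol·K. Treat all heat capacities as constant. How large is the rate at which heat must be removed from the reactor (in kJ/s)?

Extent of reaction ξ = 0.599 × 78.4 = 46.962 mol/min
Reaction term: ξ·ΔH°_rxn = 46.962 × -76.9 = -3611.3 kJ/min
Sensible, feed 208→25 °C: -2984.2 kJ/min
Outlet flows (mol/min): A 31.438, B 93.923
Sensible, products 25→194 °C: 2692.4 kJ/min
Q = ΔH = -3903.1 kJ/min = -65.052 kW
Heat removed = 65.052 kJ/s

Q_out = 65.1 kJ/s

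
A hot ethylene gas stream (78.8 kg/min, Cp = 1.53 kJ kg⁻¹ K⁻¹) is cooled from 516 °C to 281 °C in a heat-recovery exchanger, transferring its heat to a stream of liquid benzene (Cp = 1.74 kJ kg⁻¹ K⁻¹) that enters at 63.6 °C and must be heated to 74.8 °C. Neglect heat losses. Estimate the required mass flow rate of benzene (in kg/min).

Heat released by hot stream: Q = 78.8 × 1.53 × (516 − 281) = 28333 kJ/min
Energy balance on cold side (adiabatic exchanger): Q = ṁ_c·Cp_c·(T_c,out − T_c,in)
ṁ_c = 28333 / [1.74 × (74.8 − 63.6)] = 1453.8 kg/min

ṁ_c = 1450 kg/min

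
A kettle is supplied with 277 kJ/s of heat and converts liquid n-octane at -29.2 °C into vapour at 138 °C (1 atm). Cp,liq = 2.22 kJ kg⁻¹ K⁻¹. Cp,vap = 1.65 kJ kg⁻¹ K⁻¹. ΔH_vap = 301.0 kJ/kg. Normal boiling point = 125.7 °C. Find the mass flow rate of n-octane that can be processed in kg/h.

ṁ = 1500 kg/h

Δh = 2.22×(125.7−-29.2) + 301.0 + 1.65×(138−125.7) = 665.17 kJ/kg
Q = 277 kJ/s = 277 kJ/s = 997200 kJ/h
ṁ = Q/Δh = 997200 / 665.17 = 1499.2 kg/h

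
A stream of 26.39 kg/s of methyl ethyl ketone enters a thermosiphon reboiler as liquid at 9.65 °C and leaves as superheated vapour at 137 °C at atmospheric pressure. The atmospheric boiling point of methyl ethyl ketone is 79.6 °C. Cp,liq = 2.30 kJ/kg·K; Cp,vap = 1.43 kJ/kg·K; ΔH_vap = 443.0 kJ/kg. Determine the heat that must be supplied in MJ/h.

liquid 9.65→79.6 °C: 160.88 kJ/kg
vaporisation at 79.6 °C: 443 kJ/kg
vapour 79.6→137 °C: 82.082 kJ/kg
Δh = 160.88 + 443 + 82.082 = 685.97 kJ/kg
Q = ṁ·Δh = 26.39 kg/s × 685.97 kJ/kg = 18103 kJ/s
|Q| = 18103 kW = 65170 MJ/h

Q = 65200 MJ/h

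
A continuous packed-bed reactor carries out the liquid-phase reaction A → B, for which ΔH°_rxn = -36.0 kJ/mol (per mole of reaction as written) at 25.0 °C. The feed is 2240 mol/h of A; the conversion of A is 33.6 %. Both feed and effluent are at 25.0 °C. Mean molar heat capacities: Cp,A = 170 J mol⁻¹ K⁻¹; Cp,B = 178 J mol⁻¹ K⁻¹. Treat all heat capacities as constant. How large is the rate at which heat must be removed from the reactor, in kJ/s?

Q_out = 7.53 kJ/s

Extent of reaction ξ = 0.336 × 2240 = 752.64 mol/h
Reaction term: ξ·ΔH°_rxn = 752.64 × -36.0 = -27095 kJ/h
Q = ΔH = -27095 kJ/h = -7.5264 kW
Heat removed = 7.5264 kJ/s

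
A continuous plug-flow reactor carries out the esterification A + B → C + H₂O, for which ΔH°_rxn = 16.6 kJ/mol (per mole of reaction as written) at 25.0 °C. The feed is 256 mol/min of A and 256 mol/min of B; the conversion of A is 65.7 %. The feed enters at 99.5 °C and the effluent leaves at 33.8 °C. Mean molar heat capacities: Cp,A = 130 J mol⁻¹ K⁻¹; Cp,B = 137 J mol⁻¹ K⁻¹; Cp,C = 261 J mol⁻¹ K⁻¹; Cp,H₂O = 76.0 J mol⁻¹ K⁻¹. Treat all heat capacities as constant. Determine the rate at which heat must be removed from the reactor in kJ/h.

Q_out = 95700 kJ/h

Extent of reaction ξ = 0.657 × 256 = 168.19 mol/min
Reaction term: ξ·ΔH°_rxn = 168.19 × 16.6 = 2792 kJ/min
Sensible, feed 99.5→25 °C: -5092.2 kJ/min
Outlet flows (mol/min): A 87.808, B 87.808, C 168.19, H₂O 168.19
Sensible, products 25→33.8 °C: 705.1 kJ/min
Q = ΔH = -1595.1 kJ/min = -26.586 kW
Heat removed = 95708 kJ/h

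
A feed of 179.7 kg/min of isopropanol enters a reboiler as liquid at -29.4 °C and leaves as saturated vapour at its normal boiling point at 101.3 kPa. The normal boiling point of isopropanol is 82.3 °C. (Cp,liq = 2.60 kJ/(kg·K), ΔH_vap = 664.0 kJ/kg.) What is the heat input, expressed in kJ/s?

liquid -29.4→82.3 °C: 290.42 kJ/kg
vaporisation at 82.3 °C: 664 kJ/kg
Δh = 290.42 + 664 = 954.42 kJ/kg
Q = ṁ·Δh = 179.7 kg/min × 954.42 kJ/kg = 171510 kJ/min
|Q| = 2858.5 kW

Q = 2860 kJ/s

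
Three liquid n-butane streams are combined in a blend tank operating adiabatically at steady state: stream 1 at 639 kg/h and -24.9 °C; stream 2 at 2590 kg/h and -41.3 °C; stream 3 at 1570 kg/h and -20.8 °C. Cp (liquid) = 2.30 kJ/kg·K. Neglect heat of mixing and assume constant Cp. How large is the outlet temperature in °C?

T_out = -32.4 °C

No heat crosses the boundary, so H_out = H_in.
Σ ṁᵢCp,ᵢTᵢ = 639×2.30×-24.9 + 2590×2.30×-41.3 + 1570×2.30×-20.8 = -357730
Σ ṁᵢCp,ᵢ = 639×2.30 + 2590×2.30 + 1570×2.30 = 11038
T_out = -357730 / 11038 = -32.41 °C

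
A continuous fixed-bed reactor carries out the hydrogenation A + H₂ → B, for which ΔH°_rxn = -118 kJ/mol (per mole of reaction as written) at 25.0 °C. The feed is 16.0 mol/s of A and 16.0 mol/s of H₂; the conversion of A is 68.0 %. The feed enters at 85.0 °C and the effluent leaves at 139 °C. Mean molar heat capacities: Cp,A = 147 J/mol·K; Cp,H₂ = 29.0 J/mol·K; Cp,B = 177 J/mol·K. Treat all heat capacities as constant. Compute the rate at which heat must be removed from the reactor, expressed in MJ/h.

Q_out = 4070 MJ/h

Extent of reaction ξ = 0.680 × 16.0 = 10.88 mol/s
Reaction term: ξ·ΔH°_rxn = 10.88 × -118 = -1283.8 kJ/s
Sensible, feed 85.0→25 °C: -168.96 kJ/s
Outlet flows (mol/s): A 5.12, H₂ 5.12, B 10.88
Sensible, products 25→139 °C: 322.26 kJ/s
Q = ΔH = -1130.5 kJ/s = -1130.5 kW
Heat removed = 4069.9 MJ/h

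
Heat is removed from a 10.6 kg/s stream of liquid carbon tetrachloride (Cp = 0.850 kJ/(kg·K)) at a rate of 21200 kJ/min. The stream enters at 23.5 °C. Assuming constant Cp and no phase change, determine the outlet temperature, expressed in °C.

Q = 21200 kJ/min = 353.33 kJ/s
ΔT = Q/(ṁ·Cp) = 353.33/(10.6×0.850) = 39.216 K
T_out = 23.5 − 39.216 = -15.716 °C

T_out = -15.7 °C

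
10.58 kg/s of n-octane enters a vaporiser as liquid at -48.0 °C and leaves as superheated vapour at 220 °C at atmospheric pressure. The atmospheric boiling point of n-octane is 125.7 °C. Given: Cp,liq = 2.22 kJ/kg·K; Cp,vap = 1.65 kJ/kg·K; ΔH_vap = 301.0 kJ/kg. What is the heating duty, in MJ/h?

liquid -48.0→125.7 °C: 385.61 kJ/kg
vaporisation at 125.7 °C: 301 kJ/kg
vapour 125.7→220 °C: 155.59 kJ/kg
Δh = 385.61 + 301 + 155.59 = 842.21 kJ/kg
Q = ṁ·Δh = 10.58 kg/s × 842.21 kJ/kg = 8910.6 kJ/s
|Q| = 8910.6 kW = 32078 MJ/h

Q = 32100 MJ/h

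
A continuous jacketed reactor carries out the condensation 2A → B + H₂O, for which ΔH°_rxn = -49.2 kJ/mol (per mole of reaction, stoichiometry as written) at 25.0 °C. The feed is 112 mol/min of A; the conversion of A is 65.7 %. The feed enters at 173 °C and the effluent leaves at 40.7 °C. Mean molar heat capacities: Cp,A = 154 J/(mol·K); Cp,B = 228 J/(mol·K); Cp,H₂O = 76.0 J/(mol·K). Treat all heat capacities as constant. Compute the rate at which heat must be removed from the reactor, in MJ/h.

Q_out = 246 MJ/h

Extent of reaction ξ = 0.657 × 112 / 2 = 36.792 mol/min
Reaction term: ξ·ΔH°_rxn = 36.792 × -49.2 = -1810.2 kJ/min
Sensible, feed 173→25 °C: -2552.7 kJ/min
Outlet flows (mol/min): A 38.416, B 36.792, H₂O 36.792
Sensible, products 25→40.7 °C: 268.48 kJ/min
Q = ΔH = -4094.4 kJ/min = -68.24 kW
Heat removed = 245.66 MJ/h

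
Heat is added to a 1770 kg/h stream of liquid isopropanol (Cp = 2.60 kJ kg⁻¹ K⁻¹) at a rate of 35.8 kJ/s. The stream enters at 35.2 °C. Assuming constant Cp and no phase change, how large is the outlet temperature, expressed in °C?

Q = 35.8 kJ/s = 128880 kJ/h
ΔT = Q/(ṁ·Cp) = 128880/(1770×2.60) = 28.005 K
T_out = 35.2 + 28.005 = 63.205 °C

T_out = 63.2 °C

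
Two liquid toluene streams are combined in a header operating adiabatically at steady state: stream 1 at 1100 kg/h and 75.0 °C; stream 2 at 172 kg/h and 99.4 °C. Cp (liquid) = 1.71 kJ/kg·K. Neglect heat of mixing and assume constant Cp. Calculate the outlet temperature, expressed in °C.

T_out = 78.3 °C

Energy balance with Q = 0: Σ ṁᵢCp,ᵢ(T_out − Tᵢ) = 0
Σ ṁᵢCp,ᵢTᵢ = 1100×1.71×75.0 + 172×1.71×99.4 = 170310
Σ ṁᵢCp,ᵢ = 1100×1.71 + 172×1.71 = 2175.1
T_out = 170310 / 2175.1 = 78.299 °C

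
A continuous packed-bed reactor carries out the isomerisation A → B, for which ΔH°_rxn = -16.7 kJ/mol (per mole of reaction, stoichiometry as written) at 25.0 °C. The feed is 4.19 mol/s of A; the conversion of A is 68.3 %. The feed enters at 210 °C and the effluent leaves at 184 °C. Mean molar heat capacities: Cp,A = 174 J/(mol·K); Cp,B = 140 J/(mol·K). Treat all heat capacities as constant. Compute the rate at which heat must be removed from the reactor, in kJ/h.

Extent of reaction ξ = 0.683 × 4.19 = 2.8618 mol/s
Reaction term: ξ·ΔH°_rxn = 2.8618 × -16.7 = -47.792 kJ/s
Sensible, feed 210→25 °C: -134.88 kJ/s
Outlet flows (mol/s): A 1.3282, B 2.8618
Sensible, products 25→184 °C: 100.45 kJ/s
Q = ΔH = -82.218 kJ/s = -82.218 kW
Heat removed = 295980 kJ/h

Q_out = 296000 kJ/h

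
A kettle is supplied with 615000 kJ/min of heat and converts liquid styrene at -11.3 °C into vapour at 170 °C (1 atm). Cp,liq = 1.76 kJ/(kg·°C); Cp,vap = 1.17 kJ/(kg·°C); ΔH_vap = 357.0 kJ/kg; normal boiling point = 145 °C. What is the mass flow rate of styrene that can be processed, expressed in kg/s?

Δh = 1.76×(145−-11.3) + 357.0 + 1.17×(170−145) = 661.34 kJ/kg
Q = 615000 kJ/min = 10250 kJ/s = 10250 kJ/s
ṁ = Q/Δh = 10250 / 661.34 = 15.499 kg/s

ṁ = 15.5 kg/s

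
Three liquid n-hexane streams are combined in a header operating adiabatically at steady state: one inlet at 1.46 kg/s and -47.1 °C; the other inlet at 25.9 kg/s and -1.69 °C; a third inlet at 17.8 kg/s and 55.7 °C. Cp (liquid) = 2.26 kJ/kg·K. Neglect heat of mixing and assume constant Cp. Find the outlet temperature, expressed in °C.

T_out = 19.5 °C

Energy balance with Q = 0: Σ ṁᵢCp,ᵢ(T_out − Tᵢ) = 0
T_out = Σ ṁᵢCp,ᵢTᵢ / Σ ṁᵢCp,ᵢ
      = 1986.4 / 102.06 = 19.462 °C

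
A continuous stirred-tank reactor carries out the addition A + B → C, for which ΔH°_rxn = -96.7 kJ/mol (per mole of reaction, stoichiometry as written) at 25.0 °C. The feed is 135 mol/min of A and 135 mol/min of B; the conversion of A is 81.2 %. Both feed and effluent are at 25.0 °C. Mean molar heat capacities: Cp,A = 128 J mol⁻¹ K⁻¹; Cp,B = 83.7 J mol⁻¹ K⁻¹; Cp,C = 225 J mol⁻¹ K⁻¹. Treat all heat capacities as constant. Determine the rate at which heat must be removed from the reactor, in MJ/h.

Q_out = 636 MJ/h

Extent of reaction ξ = 0.812 × 135 = 109.62 mol/min
Reaction term: ξ·ΔH°_rxn = 109.62 × -96.7 = -10600 kJ/min
Q = ΔH = -10600 kJ/min = -176.67 kW
Heat removed = 636.02 MJ/h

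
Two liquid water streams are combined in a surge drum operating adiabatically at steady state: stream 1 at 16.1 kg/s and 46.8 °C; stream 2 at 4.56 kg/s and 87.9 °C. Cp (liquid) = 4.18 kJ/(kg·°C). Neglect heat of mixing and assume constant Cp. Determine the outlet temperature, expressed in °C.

T_out = 55.9 °C

Energy balance with Q = 0: Σ ṁᵢCp,ᵢ(T_out − Tᵢ) = 0
Σ ṁᵢCp,ᵢTᵢ = 16.1×4.18×46.8 + 4.56×4.18×87.9 = 4825
Σ ṁᵢCp,ᵢ = 16.1×4.18 + 4.56×4.18 = 86.359
T_out = 4825 / 86.359 = 55.871 °C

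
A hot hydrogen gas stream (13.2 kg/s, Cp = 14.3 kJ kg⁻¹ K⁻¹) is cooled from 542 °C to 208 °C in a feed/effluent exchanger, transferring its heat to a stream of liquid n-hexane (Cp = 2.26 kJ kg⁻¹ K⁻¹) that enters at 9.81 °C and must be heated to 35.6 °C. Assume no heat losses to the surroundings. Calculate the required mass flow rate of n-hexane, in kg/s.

ṁ_c = 1080 kg/s

Heat released by hot stream: Q = 13.2 × 14.3 × (542 − 208) = 63046 kJ/s
Energy balance on cold side (adiabatic exchanger): Q = ṁ_c·Cp_c·(T_c,out − T_c,in)
ṁ_c = 63046 / [2.26 × (35.6 − 9.81)] = 1081.7 kg/s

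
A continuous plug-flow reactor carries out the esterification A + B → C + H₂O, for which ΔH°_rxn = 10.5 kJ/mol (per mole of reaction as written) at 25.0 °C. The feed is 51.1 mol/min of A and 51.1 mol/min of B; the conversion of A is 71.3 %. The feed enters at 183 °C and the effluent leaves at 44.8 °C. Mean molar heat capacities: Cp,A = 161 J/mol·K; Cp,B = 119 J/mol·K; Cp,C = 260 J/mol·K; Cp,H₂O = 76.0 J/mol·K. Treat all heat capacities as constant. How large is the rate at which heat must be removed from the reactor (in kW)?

Q_out = 25.9 kW

Extent of reaction ξ = 0.713 × 51.1 = 36.434 mol/min
Reaction term: ξ·ΔH°_rxn = 36.434 × 10.5 = 382.56 kJ/min
Sensible, feed 183→25 °C: -2260.7 kJ/min
Outlet flows (mol/min): A 14.666, B 14.666, C 36.434, H₂O 36.434
Sensible, products 25→44.8 °C: 323.7 kJ/min
Q = ΔH = -1554.4 kJ/min = -25.907 kW
Heat removed = 25.907 kW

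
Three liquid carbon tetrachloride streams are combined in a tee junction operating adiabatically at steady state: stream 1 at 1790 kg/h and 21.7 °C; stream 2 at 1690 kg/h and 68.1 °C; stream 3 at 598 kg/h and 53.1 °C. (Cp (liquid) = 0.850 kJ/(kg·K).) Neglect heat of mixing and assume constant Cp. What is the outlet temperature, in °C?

T_out = 45.5 °C

No heat crosses the boundary, so H_out = H_in.
Σ ṁᵢCp,ᵢTᵢ = 1790×0.850×21.7 + 1690×0.850×68.1 + 598×0.850×53.1 = 157830
Σ ṁᵢCp,ᵢ = 1790×0.850 + 1690×0.850 + 598×0.850 = 3466.3
T_out = 157830 / 3466.3 = 45.534 °C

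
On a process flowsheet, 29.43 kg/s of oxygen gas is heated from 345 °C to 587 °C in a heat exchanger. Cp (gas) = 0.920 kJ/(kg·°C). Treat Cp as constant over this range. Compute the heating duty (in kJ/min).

Q = 393000 kJ/min

Q = ṁ·Cp·ΔT = 29.43 × 0.920 × (587 − 345) = 6552.3 kJ/s
Heating duty = 393140 kJ/min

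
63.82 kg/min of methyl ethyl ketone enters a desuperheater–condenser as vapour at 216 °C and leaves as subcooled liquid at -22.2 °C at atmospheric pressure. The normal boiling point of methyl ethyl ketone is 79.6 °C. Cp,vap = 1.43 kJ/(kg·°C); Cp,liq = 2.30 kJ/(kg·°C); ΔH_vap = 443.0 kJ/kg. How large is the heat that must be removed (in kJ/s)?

Q_c = 928 kJ/s

vapour 216→79.6 °C: -195.05 kJ/kg
condensation at 79.6 °C: -443 kJ/kg
liquid 79.6→-22.2 °C: -234.14 kJ/kg
Δh = -195.05 + -443 + -234.14 = -872.19 kJ/kg
Q = ṁ·Δh = 63.82 kg/min × -872.19 kJ/kg = -55663 kJ/min
|Q| = 927.72 kW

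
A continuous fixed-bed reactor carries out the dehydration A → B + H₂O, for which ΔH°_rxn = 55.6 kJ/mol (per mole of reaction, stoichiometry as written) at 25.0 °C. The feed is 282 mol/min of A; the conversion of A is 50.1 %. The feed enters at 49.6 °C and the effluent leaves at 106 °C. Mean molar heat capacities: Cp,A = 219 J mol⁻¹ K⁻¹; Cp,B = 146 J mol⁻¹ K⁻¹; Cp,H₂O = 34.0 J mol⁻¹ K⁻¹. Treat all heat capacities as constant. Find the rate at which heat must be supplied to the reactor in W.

Q_in = 182000 W

Extent of reaction ξ = 0.501 × 282 = 141.28 mol/min
Reaction term: ξ·ΔH°_rxn = 141.28 × 55.6 = 7855.3 kJ/min
Sensible, feed 49.6→25 °C: -1519.2 kJ/min
Outlet flows (mol/min): A 140.72, B 141.28, H₂O 141.28
Sensible, products 25→106 °C: 4556.1 kJ/min
Q = ΔH = 10892 kJ/min = 181.54 kW
Heat supplied = 181540 W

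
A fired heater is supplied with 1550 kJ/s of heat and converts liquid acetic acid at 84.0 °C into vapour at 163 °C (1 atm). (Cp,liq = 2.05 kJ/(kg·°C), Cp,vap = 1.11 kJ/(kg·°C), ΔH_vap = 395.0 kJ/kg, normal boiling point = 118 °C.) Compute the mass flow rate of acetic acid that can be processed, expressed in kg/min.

Δh = 2.05×(118−84.0) + 395.0 + 1.11×(163−118) = 514.65 kJ/kg
Q = 1550 kJ/s = 1550 kJ/s = 93000 kJ/min
ṁ = Q/Δh = 93000 / 514.65 = 180.71 kg/min

ṁ = 181 kg/min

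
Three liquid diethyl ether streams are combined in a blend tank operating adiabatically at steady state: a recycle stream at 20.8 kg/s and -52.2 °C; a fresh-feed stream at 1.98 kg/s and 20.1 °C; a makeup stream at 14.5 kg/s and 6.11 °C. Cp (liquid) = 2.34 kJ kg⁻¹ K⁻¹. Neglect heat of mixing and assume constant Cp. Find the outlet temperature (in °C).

T_out = -25.7 °C

Adiabatic, steady state ⇒ Σ ṁᵢCp,ᵢ(T_out − Tᵢ) = 0
T_out = Σ ṁᵢCp,ᵢTᵢ / Σ ṁᵢCp,ᵢ
      = -2240.2 / 87.235 = -25.68 °C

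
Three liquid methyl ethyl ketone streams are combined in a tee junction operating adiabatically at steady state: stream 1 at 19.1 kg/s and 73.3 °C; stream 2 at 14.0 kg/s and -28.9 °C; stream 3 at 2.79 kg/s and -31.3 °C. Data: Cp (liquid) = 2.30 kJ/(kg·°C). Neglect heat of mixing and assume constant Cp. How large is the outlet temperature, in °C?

Energy balance with Q = 0: Σ ṁᵢCp,ᵢ(T_out − Tᵢ) = 0
T_out = Σ ṁᵢCp,ᵢTᵢ / Σ ṁᵢCp,ᵢ
      = 2088.6 / 82.547 = 25.302 °C

T_out = 25.3 °C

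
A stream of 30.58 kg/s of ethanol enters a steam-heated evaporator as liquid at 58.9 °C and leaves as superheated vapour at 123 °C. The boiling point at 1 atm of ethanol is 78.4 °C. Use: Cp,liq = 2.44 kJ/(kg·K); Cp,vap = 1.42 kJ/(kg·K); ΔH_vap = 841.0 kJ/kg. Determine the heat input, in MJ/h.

liquid 58.9→78.4 °C: 47.58 kJ/kg
vaporisation at 78.4 °C: 841 kJ/kg
vapour 78.4→123 °C: 63.332 kJ/kg
Δh = 47.58 + 841 + 63.332 = 951.91 kJ/kg
Q = ṁ·Δh = 30.58 kg/s × 951.91 kJ/kg = 29109 kJ/s
|Q| = 29109 kW = 104790 MJ/h

Q = 105000 MJ/h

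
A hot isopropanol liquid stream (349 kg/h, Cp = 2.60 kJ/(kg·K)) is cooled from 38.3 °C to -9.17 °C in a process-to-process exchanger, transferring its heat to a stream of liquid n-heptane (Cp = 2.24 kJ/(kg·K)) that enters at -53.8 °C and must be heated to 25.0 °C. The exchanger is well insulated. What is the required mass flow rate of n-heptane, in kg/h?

Heat released by hot stream: Q = 349 × 2.60 × (38.3 − -9.17) = 43074 kJ/h
Energy balance on cold side (adiabatic exchanger): Q = ṁ_c·Cp_c·(T_c,out − T_c,in)
ṁ_c = 43074 / [2.24 × (25.0 − -53.8)] = 244.03 kg/h

ṁ_c = 244 kg/h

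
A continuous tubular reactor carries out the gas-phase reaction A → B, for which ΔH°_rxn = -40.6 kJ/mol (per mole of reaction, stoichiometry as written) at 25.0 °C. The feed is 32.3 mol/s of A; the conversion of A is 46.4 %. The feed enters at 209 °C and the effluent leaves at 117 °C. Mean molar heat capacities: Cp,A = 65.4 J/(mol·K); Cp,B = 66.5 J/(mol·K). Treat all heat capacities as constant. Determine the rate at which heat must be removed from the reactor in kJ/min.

Extent of reaction ξ = 0.464 × 32.3 = 14.987 mol/s
Reaction term: ξ·ΔH°_rxn = 14.987 × -40.6 = -608.48 kJ/s
Sensible, feed 209→25 °C: -388.69 kJ/s
Outlet flows (mol/s): A 17.313, B 14.987
Sensible, products 25→117 °C: 195.86 kJ/s
Q = ΔH = -801.31 kJ/s = -801.31 kW
Heat removed = 48078 kJ/min

Q_out = 48100 kJ/min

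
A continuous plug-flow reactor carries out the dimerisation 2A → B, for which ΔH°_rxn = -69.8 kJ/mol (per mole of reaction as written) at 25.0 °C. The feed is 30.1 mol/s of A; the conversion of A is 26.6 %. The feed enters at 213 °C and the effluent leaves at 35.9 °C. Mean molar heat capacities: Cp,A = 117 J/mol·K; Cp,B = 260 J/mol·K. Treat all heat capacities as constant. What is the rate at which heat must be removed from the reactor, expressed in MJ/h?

Extent of reaction ξ = 0.266 × 30.1 / 2 = 4.0033 mol/s
Reaction term: ξ·ΔH°_rxn = 4.0033 × -69.8 = -279.43 kJ/s
Sensible, feed 213→25 °C: -662.08 kJ/s
Outlet flows (mol/s): A 22.093, B 4.0033
Sensible, products 25→35.9 °C: 39.521 kJ/s
Q = ΔH = -901.99 kJ/s = -901.99 kW
Heat removed = 3247.2 MJ/h

Q_out = 3250 MJ/h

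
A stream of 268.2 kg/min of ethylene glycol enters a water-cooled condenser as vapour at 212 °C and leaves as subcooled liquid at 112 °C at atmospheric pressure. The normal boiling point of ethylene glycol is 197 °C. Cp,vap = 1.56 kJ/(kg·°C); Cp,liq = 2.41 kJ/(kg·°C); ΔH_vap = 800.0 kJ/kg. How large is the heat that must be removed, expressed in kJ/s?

vapour 212→197 °C: -23.4 kJ/kg
condensation at 197 °C: -800 kJ/kg
liquid 197→112 °C: -204.85 kJ/kg
Δh = -23.4 + -800 + -204.85 = -1028.2 kJ/kg
Q = ṁ·Δh = 268.2 kg/min × -1028.2 kJ/kg = -275780 kJ/min
|Q| = 4596.3 kW

Q_c = 4600 kJ/s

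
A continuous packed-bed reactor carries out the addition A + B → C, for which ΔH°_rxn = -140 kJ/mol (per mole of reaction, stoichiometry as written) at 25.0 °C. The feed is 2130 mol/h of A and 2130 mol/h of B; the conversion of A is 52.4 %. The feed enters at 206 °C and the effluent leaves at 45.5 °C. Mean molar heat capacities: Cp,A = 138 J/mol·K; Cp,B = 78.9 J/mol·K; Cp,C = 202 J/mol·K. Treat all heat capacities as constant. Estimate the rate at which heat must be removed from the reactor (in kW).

Extent of reaction ξ = 0.524 × 2130 = 1116.1 mol/h
Reaction term: ξ·ΔH°_rxn = 1116.1 × -140 = -156260 kJ/h
Sensible, feed 206→25 °C: -83621 kJ/h
Outlet flows (mol/h): A 1013.9, B 1013.9, C 1116.1
Sensible, products 25→45.5 °C: 9130 kJ/h
Q = ΔH = -230750 kJ/h = -64.097 kW
Heat removed = 64.097 kW

Q_out = 64.1 kW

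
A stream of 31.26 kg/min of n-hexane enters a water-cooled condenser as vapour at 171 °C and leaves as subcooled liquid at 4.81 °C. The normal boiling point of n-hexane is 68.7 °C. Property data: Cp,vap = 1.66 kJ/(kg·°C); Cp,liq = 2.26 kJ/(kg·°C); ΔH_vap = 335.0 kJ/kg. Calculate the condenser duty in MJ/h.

Q_c = 1220 MJ/h

vapour 171→68.7 °C: -169.82 kJ/kg
condensation at 68.7 °C: -335 kJ/kg
liquid 68.7→4.81 °C: -144.39 kJ/kg
Δh = -169.82 + -335 + -144.39 = -649.21 kJ/kg
Q = ṁ·Δh = 31.26 kg/min × -649.21 kJ/kg = -20294 kJ/min
|Q| = 338.24 kW = 1217.7 MJ/h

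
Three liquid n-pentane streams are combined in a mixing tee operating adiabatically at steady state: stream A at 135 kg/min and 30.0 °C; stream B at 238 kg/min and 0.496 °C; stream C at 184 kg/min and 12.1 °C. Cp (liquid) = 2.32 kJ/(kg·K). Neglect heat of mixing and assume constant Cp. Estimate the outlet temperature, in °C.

No heat crosses the boundary, so H_out = H_in.
T_out = Σ ṁᵢCp,ᵢTᵢ / Σ ṁᵢCp,ᵢ
      = 14835 / 1292.2 = 11.48 °C

T_out = 11.5 °C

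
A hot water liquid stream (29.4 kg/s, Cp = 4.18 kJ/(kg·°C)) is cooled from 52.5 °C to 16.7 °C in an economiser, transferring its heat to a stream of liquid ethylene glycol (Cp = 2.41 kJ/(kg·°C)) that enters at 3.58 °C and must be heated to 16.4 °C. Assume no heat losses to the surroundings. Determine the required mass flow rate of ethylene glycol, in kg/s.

ṁ_c = 142 kg/s

Heat released by hot stream: Q = 29.4 × 4.18 × (52.5 − 16.7) = 4399.5 kJ/s
Energy balance on cold side (adiabatic exchanger): Q = ṁ_c·Cp_c·(T_c,out − T_c,in)
ṁ_c = 4399.5 / [2.41 × (16.4 − 3.58)] = 142.4 kg/s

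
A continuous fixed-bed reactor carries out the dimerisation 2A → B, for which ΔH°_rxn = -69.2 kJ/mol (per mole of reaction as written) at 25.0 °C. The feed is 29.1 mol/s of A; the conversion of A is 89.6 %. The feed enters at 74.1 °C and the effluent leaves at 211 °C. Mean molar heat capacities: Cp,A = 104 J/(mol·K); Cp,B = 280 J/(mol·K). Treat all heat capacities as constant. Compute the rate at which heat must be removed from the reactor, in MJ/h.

Q_out = 1130 MJ/h

Extent of reaction ξ = 0.896 × 29.1 / 2 = 13.037 mol/s
Reaction term: ξ·ΔH°_rxn = 13.037 × -69.2 = -902.15 kJ/s
Sensible, feed 74.1→25 °C: -148.6 kJ/s
Outlet flows (mol/s): A 3.0264, B 13.037
Sensible, products 25→211 °C: 737.5 kJ/s
Q = ΔH = -313.24 kJ/s = -313.24 kW
Heat removed = 1127.7 MJ/h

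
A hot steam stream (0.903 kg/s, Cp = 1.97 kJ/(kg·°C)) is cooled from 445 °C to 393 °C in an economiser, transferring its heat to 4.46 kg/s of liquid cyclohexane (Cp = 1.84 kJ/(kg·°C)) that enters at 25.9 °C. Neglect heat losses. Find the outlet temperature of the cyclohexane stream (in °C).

Heat released by hot stream: Q = 0.903 × 1.97 × (445 − 393) = 92.503 kJ/s
Energy balance on cold side (adiabatic exchanger): Q = ṁ_c·Cp_c·(T_c,out − T_c,in)
T_c,out = 25.9 + 92.503/(4.46 × 1.84) = 37.172 °C

T_c,out = 37.2 °C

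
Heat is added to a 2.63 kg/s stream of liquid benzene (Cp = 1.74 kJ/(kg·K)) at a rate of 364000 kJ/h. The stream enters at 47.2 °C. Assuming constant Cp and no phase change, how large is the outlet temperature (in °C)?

T_out = 69.3 °C

Q = 364000 kJ/h = 101.11 kJ/s
ΔT = Q/(ṁ·Cp) = 101.11/(2.63×1.74) = 22.095 K
T_out = 47.2 + 22.095 = 69.295 °C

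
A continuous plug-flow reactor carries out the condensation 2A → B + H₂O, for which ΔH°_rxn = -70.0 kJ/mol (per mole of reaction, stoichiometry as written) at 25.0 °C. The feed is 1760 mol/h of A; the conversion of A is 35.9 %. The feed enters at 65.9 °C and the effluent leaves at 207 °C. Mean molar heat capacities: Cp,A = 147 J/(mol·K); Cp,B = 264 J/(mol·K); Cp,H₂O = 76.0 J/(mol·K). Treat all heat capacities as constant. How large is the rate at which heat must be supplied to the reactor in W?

Q_in = 4730 W

Extent of reaction ξ = 0.359 × 1760 / 2 = 315.92 mol/h
Reaction term: ξ·ΔH°_rxn = 315.92 × -70.0 = -22114 kJ/h
Sensible, feed 65.9→25 °C: -10582 kJ/h
Outlet flows (mol/h): A 1128.2, B 315.92, H₂O 315.92
Sensible, products 25→207 °C: 49732 kJ/h
Q = ΔH = 17036 kJ/h = 4.7322 kW
Heat supplied = 4732.2 W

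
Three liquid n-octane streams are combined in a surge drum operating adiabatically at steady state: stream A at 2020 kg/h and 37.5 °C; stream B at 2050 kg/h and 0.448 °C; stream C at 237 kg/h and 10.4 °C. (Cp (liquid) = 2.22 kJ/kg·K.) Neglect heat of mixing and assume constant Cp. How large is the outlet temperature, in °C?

T_out = 18.4 °C

Adiabatic, steady state ⇒ Σ ṁᵢCp,ᵢ(T_out − Tᵢ) = 0
T_out = Σ ṁᵢCp,ᵢTᵢ / Σ ṁᵢCp,ᵢ
      = 175680 / 9561.5 = 18.373 °C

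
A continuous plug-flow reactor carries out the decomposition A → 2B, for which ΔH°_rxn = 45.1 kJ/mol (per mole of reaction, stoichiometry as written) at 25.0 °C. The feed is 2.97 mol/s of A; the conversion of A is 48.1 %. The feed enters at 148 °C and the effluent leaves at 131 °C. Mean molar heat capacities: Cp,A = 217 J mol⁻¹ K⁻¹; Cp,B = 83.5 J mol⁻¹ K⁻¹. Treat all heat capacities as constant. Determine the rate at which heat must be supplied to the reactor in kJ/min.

Q_in = 2750 kJ/min

Extent of reaction ξ = 0.481 × 2.97 = 1.4286 mol/s
Reaction term: ξ·ΔH°_rxn = 1.4286 × 45.1 = 64.429 kJ/s
Sensible, feed 148→25 °C: -79.272 kJ/s
Outlet flows (mol/s): A 1.5414, B 2.8571
Sensible, products 25→131 °C: 60.745 kJ/s
Q = ΔH = 45.901 kJ/s = 45.901 kW
Heat supplied = 2754 kJ/min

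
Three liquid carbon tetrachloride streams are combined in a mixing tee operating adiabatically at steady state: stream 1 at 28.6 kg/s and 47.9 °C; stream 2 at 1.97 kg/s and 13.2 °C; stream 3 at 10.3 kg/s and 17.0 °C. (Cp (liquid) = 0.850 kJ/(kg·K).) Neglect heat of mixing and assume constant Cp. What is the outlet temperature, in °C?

T_out = 38.4 °C

No heat crosses the boundary, so H_out = H_in.
Σ ṁᵢCp,ᵢTᵢ = 28.6×0.850×47.9 + 1.97×0.850×13.2 + 10.3×0.850×17.0 = 1335.4
Σ ṁᵢCp,ᵢ = 28.6×0.850 + 1.97×0.850 + 10.3×0.850 = 34.739
T_out = 1335.4 / 34.739 = 38.44 °C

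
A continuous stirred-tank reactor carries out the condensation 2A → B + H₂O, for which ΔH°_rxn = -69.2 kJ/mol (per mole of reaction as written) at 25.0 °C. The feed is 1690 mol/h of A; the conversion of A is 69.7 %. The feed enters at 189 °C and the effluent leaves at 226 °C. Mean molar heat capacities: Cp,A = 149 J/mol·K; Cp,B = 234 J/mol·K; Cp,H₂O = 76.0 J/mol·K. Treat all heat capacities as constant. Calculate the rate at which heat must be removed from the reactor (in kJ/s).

Extent of reaction ξ = 0.697 × 1690 / 2 = 588.96 mol/h
Reaction term: ξ·ΔH°_rxn = 588.96 × -69.2 = -40756 kJ/h
Sensible, feed 189→25 °C: -41297 kJ/h
Outlet flows (mol/h): A 512.07, B 588.96, H₂O 588.96
Sensible, products 25→226 °C: 52034 kJ/h
Q = ΔH = -30019 kJ/h = -8.3386 kW
Heat removed = 8.3386 kJ/s

Q_out = 8.34 kJ/s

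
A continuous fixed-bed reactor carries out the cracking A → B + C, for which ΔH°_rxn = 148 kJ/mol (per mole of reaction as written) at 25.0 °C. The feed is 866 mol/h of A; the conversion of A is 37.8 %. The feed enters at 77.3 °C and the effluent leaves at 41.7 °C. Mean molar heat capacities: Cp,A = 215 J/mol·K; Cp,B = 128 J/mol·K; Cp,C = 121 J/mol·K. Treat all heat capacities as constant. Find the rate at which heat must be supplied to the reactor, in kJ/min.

Extent of reaction ξ = 0.378 × 866 = 327.35 mol/h
Reaction term: ξ·ΔH°_rxn = 327.35 × 148 = 48448 kJ/h
Sensible, feed 77.3→25 °C: -9737.7 kJ/h
Outlet flows (mol/h): A 538.65, B 327.35, C 327.35
Sensible, products 25→41.7 °C: 3295.2 kJ/h
Q = ΔH = 42005 kJ/h = 11.668 kW
Heat supplied = 700.08 kJ/min

Q_in = 700 kJ/min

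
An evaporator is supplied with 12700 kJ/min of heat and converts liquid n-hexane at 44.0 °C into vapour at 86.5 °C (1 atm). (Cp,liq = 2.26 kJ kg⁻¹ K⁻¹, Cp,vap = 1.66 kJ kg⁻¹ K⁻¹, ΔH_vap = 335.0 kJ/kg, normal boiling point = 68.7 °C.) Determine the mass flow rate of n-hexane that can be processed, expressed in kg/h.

ṁ = 1810 kg/h

Δh = 2.26×(68.7−44.0) + 335.0 + 1.66×(86.5−68.7) = 420.37 kJ/kg
Q = 12700 kJ/min = 211.67 kJ/s = 762000 kJ/h
ṁ = Q/Δh = 762000 / 420.37 = 1812.7 kg/h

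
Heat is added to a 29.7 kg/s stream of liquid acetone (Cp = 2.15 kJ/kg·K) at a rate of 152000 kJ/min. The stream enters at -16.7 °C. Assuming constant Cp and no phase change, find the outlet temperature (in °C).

T_out = 23.0 °C

Q = 152000 kJ/min = 2533.3 kJ/s
ΔT = Q/(ṁ·Cp) = 2533.3/(29.7×2.15) = 39.673 K
T_out = -16.7 + 39.673 = 22.973 °C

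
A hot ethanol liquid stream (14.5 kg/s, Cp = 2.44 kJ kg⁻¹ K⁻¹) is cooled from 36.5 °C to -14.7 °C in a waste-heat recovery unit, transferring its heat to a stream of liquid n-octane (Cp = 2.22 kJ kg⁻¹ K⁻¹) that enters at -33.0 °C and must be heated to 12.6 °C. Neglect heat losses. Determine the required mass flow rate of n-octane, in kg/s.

ṁ_c = 17.9 kg/s

Heat released by hot stream: Q = 14.5 × 2.44 × (36.5 − -14.7) = 1811.5 kJ/s
Energy balance on cold side (adiabatic exchanger): Q = ṁ_c·Cp_c·(T_c,out − T_c,in)
ṁ_c = 1811.5 / [2.22 × (12.6 − -33.0)] = 17.894 kg/s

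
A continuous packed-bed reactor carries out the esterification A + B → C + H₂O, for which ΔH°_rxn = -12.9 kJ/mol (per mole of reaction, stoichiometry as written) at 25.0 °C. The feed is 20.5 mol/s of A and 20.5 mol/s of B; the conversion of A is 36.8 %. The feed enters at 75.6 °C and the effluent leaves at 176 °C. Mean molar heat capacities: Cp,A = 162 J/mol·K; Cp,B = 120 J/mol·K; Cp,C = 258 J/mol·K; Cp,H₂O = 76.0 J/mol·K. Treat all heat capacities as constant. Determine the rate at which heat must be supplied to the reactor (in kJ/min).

Q_in = 32500 kJ/min

Extent of reaction ξ = 0.368 × 20.5 = 7.544 mol/s
Reaction term: ξ·ΔH°_rxn = 7.544 × -12.9 = -97.318 kJ/s
Sensible, feed 75.6→25 °C: -292.52 kJ/s
Outlet flows (mol/s): A 12.956, B 12.956, C 7.544, H₂O 7.544
Sensible, products 25→176 °C: 932.17 kJ/s
Q = ΔH = 542.33 kJ/s = 542.33 kW
Heat supplied = 32540 kJ/min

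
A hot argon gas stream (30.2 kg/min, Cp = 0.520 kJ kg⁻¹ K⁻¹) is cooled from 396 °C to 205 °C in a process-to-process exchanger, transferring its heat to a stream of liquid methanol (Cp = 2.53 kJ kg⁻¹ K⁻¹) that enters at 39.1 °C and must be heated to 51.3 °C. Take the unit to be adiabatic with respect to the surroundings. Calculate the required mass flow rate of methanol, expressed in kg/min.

Heat released by hot stream: Q = 30.2 × 0.520 × (396 − 205) = 2999.5 kJ/min
Energy balance on cold side (adiabatic exchanger): Q = ṁ_c·Cp_c·(T_c,out − T_c,in)
ṁ_c = 2999.5 / [2.53 × (51.3 − 39.1)] = 97.177 kg/min

ṁ_c = 97.2 kg/min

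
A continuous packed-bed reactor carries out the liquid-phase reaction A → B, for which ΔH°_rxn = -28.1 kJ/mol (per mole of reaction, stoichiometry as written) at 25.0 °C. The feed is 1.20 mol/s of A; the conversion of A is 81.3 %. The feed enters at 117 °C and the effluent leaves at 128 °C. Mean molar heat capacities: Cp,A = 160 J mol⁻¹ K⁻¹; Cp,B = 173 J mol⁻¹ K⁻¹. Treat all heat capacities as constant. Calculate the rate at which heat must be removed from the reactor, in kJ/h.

Extent of reaction ξ = 0.813 × 1.20 = 0.9756 mol/s
Reaction term: ξ·ΔH°_rxn = 0.9756 × -28.1 = -27.414 kJ/s
Sensible, feed 117→25 °C: -17.664 kJ/s
Outlet flows (mol/s): A 0.2244, B 0.9756
Sensible, products 25→128 °C: 21.082 kJ/s
Q = ΔH = -23.996 kJ/s = -23.996 kW
Heat removed = 86386 kJ/h

Q_out = 86400 kJ/h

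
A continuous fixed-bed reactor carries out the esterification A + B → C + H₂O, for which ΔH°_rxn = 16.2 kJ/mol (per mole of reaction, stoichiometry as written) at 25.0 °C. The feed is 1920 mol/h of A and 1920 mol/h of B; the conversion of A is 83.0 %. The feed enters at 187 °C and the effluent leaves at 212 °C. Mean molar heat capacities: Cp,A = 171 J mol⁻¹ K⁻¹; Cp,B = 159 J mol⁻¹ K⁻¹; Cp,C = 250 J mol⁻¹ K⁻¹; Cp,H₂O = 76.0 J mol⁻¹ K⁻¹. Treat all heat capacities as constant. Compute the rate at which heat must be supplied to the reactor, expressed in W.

Extent of reaction ξ = 0.830 × 1920 = 1593.6 mol/h
Reaction term: ξ·ΔH°_rxn = 1593.6 × 16.2 = 25816 kJ/h
Sensible, feed 187→25 °C: -102640 kJ/h
Outlet flows (mol/h): A 326.4, B 326.4, C 1593.6, H₂O 1593.6
Sensible, products 25→212 °C: 117290 kJ/h
Q = ΔH = 40464 kJ/h = 11.24 kW
Heat supplied = 11240 W

Q_in = 11200 W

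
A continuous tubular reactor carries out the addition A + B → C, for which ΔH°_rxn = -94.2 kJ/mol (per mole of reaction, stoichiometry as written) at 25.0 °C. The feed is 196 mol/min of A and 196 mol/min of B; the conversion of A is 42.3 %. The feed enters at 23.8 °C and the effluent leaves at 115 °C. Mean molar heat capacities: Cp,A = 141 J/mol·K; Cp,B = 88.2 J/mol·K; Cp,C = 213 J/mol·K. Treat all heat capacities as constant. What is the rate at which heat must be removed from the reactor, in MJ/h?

Q_out = 230 MJ/h

Extent of reaction ξ = 0.423 × 196 = 82.908 mol/min
Reaction term: ξ·ΔH°_rxn = 82.908 × -94.2 = -7809.9 kJ/min
Sensible, feed 23.8→25 °C: 53.908 kJ/min
Outlet flows (mol/min): A 113.09, B 113.09, C 82.908
Sensible, products 25→115 °C: 3922.2 kJ/min
Q = ΔH = -3833.8 kJ/min = -63.897 kW
Heat removed = 230.03 MJ/h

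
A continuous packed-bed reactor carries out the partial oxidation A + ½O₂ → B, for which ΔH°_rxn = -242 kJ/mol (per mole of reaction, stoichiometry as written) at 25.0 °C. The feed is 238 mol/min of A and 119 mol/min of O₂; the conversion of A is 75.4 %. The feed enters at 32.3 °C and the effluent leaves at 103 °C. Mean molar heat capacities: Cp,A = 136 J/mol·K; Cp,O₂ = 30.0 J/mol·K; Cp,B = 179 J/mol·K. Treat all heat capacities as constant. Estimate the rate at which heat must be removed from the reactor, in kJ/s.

Q_out = 675 kJ/s

Extent of reaction ξ = 0.754 × 238 = 179.45 mol/min
Reaction term: ξ·ΔH°_rxn = 179.45 × -242 = -43427 kJ/min
Sensible, feed 32.3→25 °C: -262.35 kJ/min
Outlet flows (mol/min): A 58.548, O₂ 29.274, B 179.45
Sensible, products 25→103 °C: 3195.1 kJ/min
Q = ΔH = -40495 kJ/min = -674.91 kW
Heat removed = 674.91 kJ/s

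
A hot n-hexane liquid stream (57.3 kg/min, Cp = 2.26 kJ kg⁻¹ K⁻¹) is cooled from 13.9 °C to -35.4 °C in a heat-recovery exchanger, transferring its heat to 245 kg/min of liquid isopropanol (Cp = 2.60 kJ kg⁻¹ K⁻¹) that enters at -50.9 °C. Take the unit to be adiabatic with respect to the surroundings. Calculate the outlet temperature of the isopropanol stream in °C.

T_c,out = -40.9 °C

Heat released by hot stream: Q = 57.3 × 2.26 × (13.9 − -35.4) = 6384.3 kJ/min
Energy balance on cold side (adiabatic exchanger): Q = ṁ_c·Cp_c·(T_c,out − T_c,in)
T_c,out = -50.9 + 6384.3/(245 × 2.60) = -40.878 °C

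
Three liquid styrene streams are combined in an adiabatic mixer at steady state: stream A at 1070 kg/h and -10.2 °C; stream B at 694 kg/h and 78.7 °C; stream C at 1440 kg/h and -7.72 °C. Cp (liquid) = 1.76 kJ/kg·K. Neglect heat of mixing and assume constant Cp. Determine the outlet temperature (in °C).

No heat crosses the boundary, so H_out = H_in.
T_out = Σ ṁᵢCp,ᵢTᵢ / Σ ṁᵢCp,ᵢ
      = 57353 / 5639 = 10.171 °C

T_out = 10.2 °C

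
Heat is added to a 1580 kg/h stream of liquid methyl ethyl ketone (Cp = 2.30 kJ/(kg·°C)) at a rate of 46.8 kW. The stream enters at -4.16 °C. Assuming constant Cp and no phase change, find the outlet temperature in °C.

Q = 46.8 kW = 168480 kJ/h
ΔT = Q/(ṁ·Cp) = 168480/(1580×2.30) = 46.362 K
T_out = -4.16 + 46.362 = 42.202 °C

T_out = 42.2 °C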